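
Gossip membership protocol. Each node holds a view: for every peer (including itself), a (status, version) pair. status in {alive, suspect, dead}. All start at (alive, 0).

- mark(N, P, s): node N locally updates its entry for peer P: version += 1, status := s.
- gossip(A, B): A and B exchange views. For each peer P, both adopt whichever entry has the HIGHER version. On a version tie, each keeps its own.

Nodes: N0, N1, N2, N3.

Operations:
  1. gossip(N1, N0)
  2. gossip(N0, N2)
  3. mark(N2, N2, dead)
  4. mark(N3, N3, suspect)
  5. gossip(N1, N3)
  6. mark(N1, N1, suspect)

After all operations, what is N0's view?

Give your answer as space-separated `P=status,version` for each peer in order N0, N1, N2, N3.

Answer: N0=alive,0 N1=alive,0 N2=alive,0 N3=alive,0

Derivation:
Op 1: gossip N1<->N0 -> N1.N0=(alive,v0) N1.N1=(alive,v0) N1.N2=(alive,v0) N1.N3=(alive,v0) | N0.N0=(alive,v0) N0.N1=(alive,v0) N0.N2=(alive,v0) N0.N3=(alive,v0)
Op 2: gossip N0<->N2 -> N0.N0=(alive,v0) N0.N1=(alive,v0) N0.N2=(alive,v0) N0.N3=(alive,v0) | N2.N0=(alive,v0) N2.N1=(alive,v0) N2.N2=(alive,v0) N2.N3=(alive,v0)
Op 3: N2 marks N2=dead -> (dead,v1)
Op 4: N3 marks N3=suspect -> (suspect,v1)
Op 5: gossip N1<->N3 -> N1.N0=(alive,v0) N1.N1=(alive,v0) N1.N2=(alive,v0) N1.N3=(suspect,v1) | N3.N0=(alive,v0) N3.N1=(alive,v0) N3.N2=(alive,v0) N3.N3=(suspect,v1)
Op 6: N1 marks N1=suspect -> (suspect,v1)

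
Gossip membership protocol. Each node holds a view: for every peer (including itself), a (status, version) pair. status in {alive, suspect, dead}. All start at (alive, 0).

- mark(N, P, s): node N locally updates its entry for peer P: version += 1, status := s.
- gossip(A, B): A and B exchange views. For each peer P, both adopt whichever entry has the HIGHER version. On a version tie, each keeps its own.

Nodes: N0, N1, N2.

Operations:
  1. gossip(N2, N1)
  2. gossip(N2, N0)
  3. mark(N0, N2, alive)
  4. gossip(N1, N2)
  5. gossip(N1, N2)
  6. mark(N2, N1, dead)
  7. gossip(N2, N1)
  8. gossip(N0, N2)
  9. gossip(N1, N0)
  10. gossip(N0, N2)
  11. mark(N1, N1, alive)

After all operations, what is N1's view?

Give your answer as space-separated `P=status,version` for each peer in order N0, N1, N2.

Op 1: gossip N2<->N1 -> N2.N0=(alive,v0) N2.N1=(alive,v0) N2.N2=(alive,v0) | N1.N0=(alive,v0) N1.N1=(alive,v0) N1.N2=(alive,v0)
Op 2: gossip N2<->N0 -> N2.N0=(alive,v0) N2.N1=(alive,v0) N2.N2=(alive,v0) | N0.N0=(alive,v0) N0.N1=(alive,v0) N0.N2=(alive,v0)
Op 3: N0 marks N2=alive -> (alive,v1)
Op 4: gossip N1<->N2 -> N1.N0=(alive,v0) N1.N1=(alive,v0) N1.N2=(alive,v0) | N2.N0=(alive,v0) N2.N1=(alive,v0) N2.N2=(alive,v0)
Op 5: gossip N1<->N2 -> N1.N0=(alive,v0) N1.N1=(alive,v0) N1.N2=(alive,v0) | N2.N0=(alive,v0) N2.N1=(alive,v0) N2.N2=(alive,v0)
Op 6: N2 marks N1=dead -> (dead,v1)
Op 7: gossip N2<->N1 -> N2.N0=(alive,v0) N2.N1=(dead,v1) N2.N2=(alive,v0) | N1.N0=(alive,v0) N1.N1=(dead,v1) N1.N2=(alive,v0)
Op 8: gossip N0<->N2 -> N0.N0=(alive,v0) N0.N1=(dead,v1) N0.N2=(alive,v1) | N2.N0=(alive,v0) N2.N1=(dead,v1) N2.N2=(alive,v1)
Op 9: gossip N1<->N0 -> N1.N0=(alive,v0) N1.N1=(dead,v1) N1.N2=(alive,v1) | N0.N0=(alive,v0) N0.N1=(dead,v1) N0.N2=(alive,v1)
Op 10: gossip N0<->N2 -> N0.N0=(alive,v0) N0.N1=(dead,v1) N0.N2=(alive,v1) | N2.N0=(alive,v0) N2.N1=(dead,v1) N2.N2=(alive,v1)
Op 11: N1 marks N1=alive -> (alive,v2)

Answer: N0=alive,0 N1=alive,2 N2=alive,1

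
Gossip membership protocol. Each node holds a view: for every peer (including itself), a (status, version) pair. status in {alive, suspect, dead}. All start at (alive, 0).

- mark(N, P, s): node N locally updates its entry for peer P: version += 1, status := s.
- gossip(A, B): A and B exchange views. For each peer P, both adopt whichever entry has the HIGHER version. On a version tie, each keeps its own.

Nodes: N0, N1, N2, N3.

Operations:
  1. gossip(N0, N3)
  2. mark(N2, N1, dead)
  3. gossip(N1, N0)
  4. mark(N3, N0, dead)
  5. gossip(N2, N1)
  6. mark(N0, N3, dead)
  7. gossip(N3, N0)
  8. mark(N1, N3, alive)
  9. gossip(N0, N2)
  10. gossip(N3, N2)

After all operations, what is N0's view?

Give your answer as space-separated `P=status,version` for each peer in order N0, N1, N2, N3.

Answer: N0=dead,1 N1=dead,1 N2=alive,0 N3=dead,1

Derivation:
Op 1: gossip N0<->N3 -> N0.N0=(alive,v0) N0.N1=(alive,v0) N0.N2=(alive,v0) N0.N3=(alive,v0) | N3.N0=(alive,v0) N3.N1=(alive,v0) N3.N2=(alive,v0) N3.N3=(alive,v0)
Op 2: N2 marks N1=dead -> (dead,v1)
Op 3: gossip N1<->N0 -> N1.N0=(alive,v0) N1.N1=(alive,v0) N1.N2=(alive,v0) N1.N3=(alive,v0) | N0.N0=(alive,v0) N0.N1=(alive,v0) N0.N2=(alive,v0) N0.N3=(alive,v0)
Op 4: N3 marks N0=dead -> (dead,v1)
Op 5: gossip N2<->N1 -> N2.N0=(alive,v0) N2.N1=(dead,v1) N2.N2=(alive,v0) N2.N3=(alive,v0) | N1.N0=(alive,v0) N1.N1=(dead,v1) N1.N2=(alive,v0) N1.N3=(alive,v0)
Op 6: N0 marks N3=dead -> (dead,v1)
Op 7: gossip N3<->N0 -> N3.N0=(dead,v1) N3.N1=(alive,v0) N3.N2=(alive,v0) N3.N3=(dead,v1) | N0.N0=(dead,v1) N0.N1=(alive,v0) N0.N2=(alive,v0) N0.N3=(dead,v1)
Op 8: N1 marks N3=alive -> (alive,v1)
Op 9: gossip N0<->N2 -> N0.N0=(dead,v1) N0.N1=(dead,v1) N0.N2=(alive,v0) N0.N3=(dead,v1) | N2.N0=(dead,v1) N2.N1=(dead,v1) N2.N2=(alive,v0) N2.N3=(dead,v1)
Op 10: gossip N3<->N2 -> N3.N0=(dead,v1) N3.N1=(dead,v1) N3.N2=(alive,v0) N3.N3=(dead,v1) | N2.N0=(dead,v1) N2.N1=(dead,v1) N2.N2=(alive,v0) N2.N3=(dead,v1)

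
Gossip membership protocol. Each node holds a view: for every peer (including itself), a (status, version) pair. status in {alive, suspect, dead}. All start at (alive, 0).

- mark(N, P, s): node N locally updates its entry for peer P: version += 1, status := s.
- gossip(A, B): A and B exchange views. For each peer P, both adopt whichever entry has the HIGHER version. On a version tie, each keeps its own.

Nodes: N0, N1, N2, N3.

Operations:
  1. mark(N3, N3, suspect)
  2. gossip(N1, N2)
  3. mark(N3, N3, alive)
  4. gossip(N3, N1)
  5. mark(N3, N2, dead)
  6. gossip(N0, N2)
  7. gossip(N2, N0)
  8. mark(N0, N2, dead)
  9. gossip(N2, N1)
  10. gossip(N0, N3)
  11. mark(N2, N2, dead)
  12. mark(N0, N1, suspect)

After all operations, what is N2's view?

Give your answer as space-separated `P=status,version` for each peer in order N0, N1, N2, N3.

Op 1: N3 marks N3=suspect -> (suspect,v1)
Op 2: gossip N1<->N2 -> N1.N0=(alive,v0) N1.N1=(alive,v0) N1.N2=(alive,v0) N1.N3=(alive,v0) | N2.N0=(alive,v0) N2.N1=(alive,v0) N2.N2=(alive,v0) N2.N3=(alive,v0)
Op 3: N3 marks N3=alive -> (alive,v2)
Op 4: gossip N3<->N1 -> N3.N0=(alive,v0) N3.N1=(alive,v0) N3.N2=(alive,v0) N3.N3=(alive,v2) | N1.N0=(alive,v0) N1.N1=(alive,v0) N1.N2=(alive,v0) N1.N3=(alive,v2)
Op 5: N3 marks N2=dead -> (dead,v1)
Op 6: gossip N0<->N2 -> N0.N0=(alive,v0) N0.N1=(alive,v0) N0.N2=(alive,v0) N0.N3=(alive,v0) | N2.N0=(alive,v0) N2.N1=(alive,v0) N2.N2=(alive,v0) N2.N3=(alive,v0)
Op 7: gossip N2<->N0 -> N2.N0=(alive,v0) N2.N1=(alive,v0) N2.N2=(alive,v0) N2.N3=(alive,v0) | N0.N0=(alive,v0) N0.N1=(alive,v0) N0.N2=(alive,v0) N0.N3=(alive,v0)
Op 8: N0 marks N2=dead -> (dead,v1)
Op 9: gossip N2<->N1 -> N2.N0=(alive,v0) N2.N1=(alive,v0) N2.N2=(alive,v0) N2.N3=(alive,v2) | N1.N0=(alive,v0) N1.N1=(alive,v0) N1.N2=(alive,v0) N1.N3=(alive,v2)
Op 10: gossip N0<->N3 -> N0.N0=(alive,v0) N0.N1=(alive,v0) N0.N2=(dead,v1) N0.N3=(alive,v2) | N3.N0=(alive,v0) N3.N1=(alive,v0) N3.N2=(dead,v1) N3.N3=(alive,v2)
Op 11: N2 marks N2=dead -> (dead,v1)
Op 12: N0 marks N1=suspect -> (suspect,v1)

Answer: N0=alive,0 N1=alive,0 N2=dead,1 N3=alive,2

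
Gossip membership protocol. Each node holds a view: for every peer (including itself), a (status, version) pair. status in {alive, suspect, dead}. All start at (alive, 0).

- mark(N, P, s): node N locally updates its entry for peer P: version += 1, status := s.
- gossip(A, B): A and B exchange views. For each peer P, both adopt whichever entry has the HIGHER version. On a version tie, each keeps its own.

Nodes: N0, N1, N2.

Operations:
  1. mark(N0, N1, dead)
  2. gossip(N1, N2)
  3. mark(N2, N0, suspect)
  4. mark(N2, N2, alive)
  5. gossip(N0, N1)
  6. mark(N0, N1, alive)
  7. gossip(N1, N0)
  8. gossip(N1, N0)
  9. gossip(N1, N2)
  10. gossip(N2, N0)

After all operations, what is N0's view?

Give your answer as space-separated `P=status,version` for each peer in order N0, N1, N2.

Answer: N0=suspect,1 N1=alive,2 N2=alive,1

Derivation:
Op 1: N0 marks N1=dead -> (dead,v1)
Op 2: gossip N1<->N2 -> N1.N0=(alive,v0) N1.N1=(alive,v0) N1.N2=(alive,v0) | N2.N0=(alive,v0) N2.N1=(alive,v0) N2.N2=(alive,v0)
Op 3: N2 marks N0=suspect -> (suspect,v1)
Op 4: N2 marks N2=alive -> (alive,v1)
Op 5: gossip N0<->N1 -> N0.N0=(alive,v0) N0.N1=(dead,v1) N0.N2=(alive,v0) | N1.N0=(alive,v0) N1.N1=(dead,v1) N1.N2=(alive,v0)
Op 6: N0 marks N1=alive -> (alive,v2)
Op 7: gossip N1<->N0 -> N1.N0=(alive,v0) N1.N1=(alive,v2) N1.N2=(alive,v0) | N0.N0=(alive,v0) N0.N1=(alive,v2) N0.N2=(alive,v0)
Op 8: gossip N1<->N0 -> N1.N0=(alive,v0) N1.N1=(alive,v2) N1.N2=(alive,v0) | N0.N0=(alive,v0) N0.N1=(alive,v2) N0.N2=(alive,v0)
Op 9: gossip N1<->N2 -> N1.N0=(suspect,v1) N1.N1=(alive,v2) N1.N2=(alive,v1) | N2.N0=(suspect,v1) N2.N1=(alive,v2) N2.N2=(alive,v1)
Op 10: gossip N2<->N0 -> N2.N0=(suspect,v1) N2.N1=(alive,v2) N2.N2=(alive,v1) | N0.N0=(suspect,v1) N0.N1=(alive,v2) N0.N2=(alive,v1)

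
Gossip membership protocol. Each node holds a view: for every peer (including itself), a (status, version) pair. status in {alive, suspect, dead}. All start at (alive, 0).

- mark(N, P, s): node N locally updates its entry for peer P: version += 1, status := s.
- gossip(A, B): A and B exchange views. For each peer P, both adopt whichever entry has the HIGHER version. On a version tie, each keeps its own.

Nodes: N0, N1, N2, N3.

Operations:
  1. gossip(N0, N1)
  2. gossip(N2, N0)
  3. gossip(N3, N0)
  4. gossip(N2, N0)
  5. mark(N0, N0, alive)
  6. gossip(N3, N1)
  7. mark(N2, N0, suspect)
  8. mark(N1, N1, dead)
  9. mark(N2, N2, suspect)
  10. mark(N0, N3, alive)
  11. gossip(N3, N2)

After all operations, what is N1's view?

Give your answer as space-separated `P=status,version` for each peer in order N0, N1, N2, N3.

Answer: N0=alive,0 N1=dead,1 N2=alive,0 N3=alive,0

Derivation:
Op 1: gossip N0<->N1 -> N0.N0=(alive,v0) N0.N1=(alive,v0) N0.N2=(alive,v0) N0.N3=(alive,v0) | N1.N0=(alive,v0) N1.N1=(alive,v0) N1.N2=(alive,v0) N1.N3=(alive,v0)
Op 2: gossip N2<->N0 -> N2.N0=(alive,v0) N2.N1=(alive,v0) N2.N2=(alive,v0) N2.N3=(alive,v0) | N0.N0=(alive,v0) N0.N1=(alive,v0) N0.N2=(alive,v0) N0.N3=(alive,v0)
Op 3: gossip N3<->N0 -> N3.N0=(alive,v0) N3.N1=(alive,v0) N3.N2=(alive,v0) N3.N3=(alive,v0) | N0.N0=(alive,v0) N0.N1=(alive,v0) N0.N2=(alive,v0) N0.N3=(alive,v0)
Op 4: gossip N2<->N0 -> N2.N0=(alive,v0) N2.N1=(alive,v0) N2.N2=(alive,v0) N2.N3=(alive,v0) | N0.N0=(alive,v0) N0.N1=(alive,v0) N0.N2=(alive,v0) N0.N3=(alive,v0)
Op 5: N0 marks N0=alive -> (alive,v1)
Op 6: gossip N3<->N1 -> N3.N0=(alive,v0) N3.N1=(alive,v0) N3.N2=(alive,v0) N3.N3=(alive,v0) | N1.N0=(alive,v0) N1.N1=(alive,v0) N1.N2=(alive,v0) N1.N3=(alive,v0)
Op 7: N2 marks N0=suspect -> (suspect,v1)
Op 8: N1 marks N1=dead -> (dead,v1)
Op 9: N2 marks N2=suspect -> (suspect,v1)
Op 10: N0 marks N3=alive -> (alive,v1)
Op 11: gossip N3<->N2 -> N3.N0=(suspect,v1) N3.N1=(alive,v0) N3.N2=(suspect,v1) N3.N3=(alive,v0) | N2.N0=(suspect,v1) N2.N1=(alive,v0) N2.N2=(suspect,v1) N2.N3=(alive,v0)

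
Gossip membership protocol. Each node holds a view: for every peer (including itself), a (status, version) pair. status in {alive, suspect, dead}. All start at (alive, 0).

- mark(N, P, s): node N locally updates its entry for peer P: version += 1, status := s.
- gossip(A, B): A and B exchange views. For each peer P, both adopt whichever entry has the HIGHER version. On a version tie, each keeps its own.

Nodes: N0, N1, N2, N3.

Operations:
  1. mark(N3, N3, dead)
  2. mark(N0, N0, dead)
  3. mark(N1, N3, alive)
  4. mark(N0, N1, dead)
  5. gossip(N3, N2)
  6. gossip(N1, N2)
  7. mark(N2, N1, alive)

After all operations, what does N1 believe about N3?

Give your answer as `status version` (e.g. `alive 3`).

Op 1: N3 marks N3=dead -> (dead,v1)
Op 2: N0 marks N0=dead -> (dead,v1)
Op 3: N1 marks N3=alive -> (alive,v1)
Op 4: N0 marks N1=dead -> (dead,v1)
Op 5: gossip N3<->N2 -> N3.N0=(alive,v0) N3.N1=(alive,v0) N3.N2=(alive,v0) N3.N3=(dead,v1) | N2.N0=(alive,v0) N2.N1=(alive,v0) N2.N2=(alive,v0) N2.N3=(dead,v1)
Op 6: gossip N1<->N2 -> N1.N0=(alive,v0) N1.N1=(alive,v0) N1.N2=(alive,v0) N1.N3=(alive,v1) | N2.N0=(alive,v0) N2.N1=(alive,v0) N2.N2=(alive,v0) N2.N3=(dead,v1)
Op 7: N2 marks N1=alive -> (alive,v1)

Answer: alive 1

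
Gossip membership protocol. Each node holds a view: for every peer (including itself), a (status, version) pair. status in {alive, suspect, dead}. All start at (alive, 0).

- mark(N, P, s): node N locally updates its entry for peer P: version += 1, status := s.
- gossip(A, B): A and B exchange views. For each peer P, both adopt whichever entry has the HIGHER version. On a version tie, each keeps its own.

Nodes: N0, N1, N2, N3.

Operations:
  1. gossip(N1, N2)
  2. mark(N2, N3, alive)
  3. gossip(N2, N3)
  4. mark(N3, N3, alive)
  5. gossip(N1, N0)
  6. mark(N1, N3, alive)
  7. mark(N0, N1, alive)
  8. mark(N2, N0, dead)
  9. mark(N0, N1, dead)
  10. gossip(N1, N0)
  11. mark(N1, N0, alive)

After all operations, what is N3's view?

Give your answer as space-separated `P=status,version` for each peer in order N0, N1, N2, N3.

Op 1: gossip N1<->N2 -> N1.N0=(alive,v0) N1.N1=(alive,v0) N1.N2=(alive,v0) N1.N3=(alive,v0) | N2.N0=(alive,v0) N2.N1=(alive,v0) N2.N2=(alive,v0) N2.N3=(alive,v0)
Op 2: N2 marks N3=alive -> (alive,v1)
Op 3: gossip N2<->N3 -> N2.N0=(alive,v0) N2.N1=(alive,v0) N2.N2=(alive,v0) N2.N3=(alive,v1) | N3.N0=(alive,v0) N3.N1=(alive,v0) N3.N2=(alive,v0) N3.N3=(alive,v1)
Op 4: N3 marks N3=alive -> (alive,v2)
Op 5: gossip N1<->N0 -> N1.N0=(alive,v0) N1.N1=(alive,v0) N1.N2=(alive,v0) N1.N3=(alive,v0) | N0.N0=(alive,v0) N0.N1=(alive,v0) N0.N2=(alive,v0) N0.N3=(alive,v0)
Op 6: N1 marks N3=alive -> (alive,v1)
Op 7: N0 marks N1=alive -> (alive,v1)
Op 8: N2 marks N0=dead -> (dead,v1)
Op 9: N0 marks N1=dead -> (dead,v2)
Op 10: gossip N1<->N0 -> N1.N0=(alive,v0) N1.N1=(dead,v2) N1.N2=(alive,v0) N1.N3=(alive,v1) | N0.N0=(alive,v0) N0.N1=(dead,v2) N0.N2=(alive,v0) N0.N3=(alive,v1)
Op 11: N1 marks N0=alive -> (alive,v1)

Answer: N0=alive,0 N1=alive,0 N2=alive,0 N3=alive,2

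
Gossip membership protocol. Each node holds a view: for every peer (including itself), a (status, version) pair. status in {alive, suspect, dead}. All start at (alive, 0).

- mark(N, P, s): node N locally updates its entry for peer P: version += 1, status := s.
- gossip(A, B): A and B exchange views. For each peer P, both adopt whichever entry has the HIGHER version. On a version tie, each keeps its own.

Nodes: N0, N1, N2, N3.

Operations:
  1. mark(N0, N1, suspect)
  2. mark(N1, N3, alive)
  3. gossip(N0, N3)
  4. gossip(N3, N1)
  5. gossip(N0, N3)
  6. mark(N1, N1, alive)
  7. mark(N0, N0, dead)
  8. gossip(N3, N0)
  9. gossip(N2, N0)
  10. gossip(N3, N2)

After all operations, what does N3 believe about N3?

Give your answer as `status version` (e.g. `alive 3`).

Answer: alive 1

Derivation:
Op 1: N0 marks N1=suspect -> (suspect,v1)
Op 2: N1 marks N3=alive -> (alive,v1)
Op 3: gossip N0<->N3 -> N0.N0=(alive,v0) N0.N1=(suspect,v1) N0.N2=(alive,v0) N0.N3=(alive,v0) | N3.N0=(alive,v0) N3.N1=(suspect,v1) N3.N2=(alive,v0) N3.N3=(alive,v0)
Op 4: gossip N3<->N1 -> N3.N0=(alive,v0) N3.N1=(suspect,v1) N3.N2=(alive,v0) N3.N3=(alive,v1) | N1.N0=(alive,v0) N1.N1=(suspect,v1) N1.N2=(alive,v0) N1.N3=(alive,v1)
Op 5: gossip N0<->N3 -> N0.N0=(alive,v0) N0.N1=(suspect,v1) N0.N2=(alive,v0) N0.N3=(alive,v1) | N3.N0=(alive,v0) N3.N1=(suspect,v1) N3.N2=(alive,v0) N3.N3=(alive,v1)
Op 6: N1 marks N1=alive -> (alive,v2)
Op 7: N0 marks N0=dead -> (dead,v1)
Op 8: gossip N3<->N0 -> N3.N0=(dead,v1) N3.N1=(suspect,v1) N3.N2=(alive,v0) N3.N3=(alive,v1) | N0.N0=(dead,v1) N0.N1=(suspect,v1) N0.N2=(alive,v0) N0.N3=(alive,v1)
Op 9: gossip N2<->N0 -> N2.N0=(dead,v1) N2.N1=(suspect,v1) N2.N2=(alive,v0) N2.N3=(alive,v1) | N0.N0=(dead,v1) N0.N1=(suspect,v1) N0.N2=(alive,v0) N0.N3=(alive,v1)
Op 10: gossip N3<->N2 -> N3.N0=(dead,v1) N3.N1=(suspect,v1) N3.N2=(alive,v0) N3.N3=(alive,v1) | N2.N0=(dead,v1) N2.N1=(suspect,v1) N2.N2=(alive,v0) N2.N3=(alive,v1)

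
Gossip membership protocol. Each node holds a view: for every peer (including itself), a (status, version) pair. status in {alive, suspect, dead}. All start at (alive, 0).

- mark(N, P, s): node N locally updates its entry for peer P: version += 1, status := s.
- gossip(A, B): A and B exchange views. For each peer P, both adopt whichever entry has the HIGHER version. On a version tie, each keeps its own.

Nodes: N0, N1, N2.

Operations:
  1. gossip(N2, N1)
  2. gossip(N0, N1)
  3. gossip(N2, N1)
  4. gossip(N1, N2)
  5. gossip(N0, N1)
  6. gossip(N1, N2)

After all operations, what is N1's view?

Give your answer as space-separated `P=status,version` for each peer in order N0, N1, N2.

Op 1: gossip N2<->N1 -> N2.N0=(alive,v0) N2.N1=(alive,v0) N2.N2=(alive,v0) | N1.N0=(alive,v0) N1.N1=(alive,v0) N1.N2=(alive,v0)
Op 2: gossip N0<->N1 -> N0.N0=(alive,v0) N0.N1=(alive,v0) N0.N2=(alive,v0) | N1.N0=(alive,v0) N1.N1=(alive,v0) N1.N2=(alive,v0)
Op 3: gossip N2<->N1 -> N2.N0=(alive,v0) N2.N1=(alive,v0) N2.N2=(alive,v0) | N1.N0=(alive,v0) N1.N1=(alive,v0) N1.N2=(alive,v0)
Op 4: gossip N1<->N2 -> N1.N0=(alive,v0) N1.N1=(alive,v0) N1.N2=(alive,v0) | N2.N0=(alive,v0) N2.N1=(alive,v0) N2.N2=(alive,v0)
Op 5: gossip N0<->N1 -> N0.N0=(alive,v0) N0.N1=(alive,v0) N0.N2=(alive,v0) | N1.N0=(alive,v0) N1.N1=(alive,v0) N1.N2=(alive,v0)
Op 6: gossip N1<->N2 -> N1.N0=(alive,v0) N1.N1=(alive,v0) N1.N2=(alive,v0) | N2.N0=(alive,v0) N2.N1=(alive,v0) N2.N2=(alive,v0)

Answer: N0=alive,0 N1=alive,0 N2=alive,0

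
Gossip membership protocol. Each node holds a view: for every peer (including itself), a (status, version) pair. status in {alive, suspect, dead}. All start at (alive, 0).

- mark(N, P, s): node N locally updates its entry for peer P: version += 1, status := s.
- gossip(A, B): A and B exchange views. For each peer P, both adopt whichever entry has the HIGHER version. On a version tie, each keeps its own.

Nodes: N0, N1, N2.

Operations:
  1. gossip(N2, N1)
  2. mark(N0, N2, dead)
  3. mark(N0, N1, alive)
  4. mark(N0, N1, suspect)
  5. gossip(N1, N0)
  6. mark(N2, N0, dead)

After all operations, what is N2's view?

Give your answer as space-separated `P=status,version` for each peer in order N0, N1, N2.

Answer: N0=dead,1 N1=alive,0 N2=alive,0

Derivation:
Op 1: gossip N2<->N1 -> N2.N0=(alive,v0) N2.N1=(alive,v0) N2.N2=(alive,v0) | N1.N0=(alive,v0) N1.N1=(alive,v0) N1.N2=(alive,v0)
Op 2: N0 marks N2=dead -> (dead,v1)
Op 3: N0 marks N1=alive -> (alive,v1)
Op 4: N0 marks N1=suspect -> (suspect,v2)
Op 5: gossip N1<->N0 -> N1.N0=(alive,v0) N1.N1=(suspect,v2) N1.N2=(dead,v1) | N0.N0=(alive,v0) N0.N1=(suspect,v2) N0.N2=(dead,v1)
Op 6: N2 marks N0=dead -> (dead,v1)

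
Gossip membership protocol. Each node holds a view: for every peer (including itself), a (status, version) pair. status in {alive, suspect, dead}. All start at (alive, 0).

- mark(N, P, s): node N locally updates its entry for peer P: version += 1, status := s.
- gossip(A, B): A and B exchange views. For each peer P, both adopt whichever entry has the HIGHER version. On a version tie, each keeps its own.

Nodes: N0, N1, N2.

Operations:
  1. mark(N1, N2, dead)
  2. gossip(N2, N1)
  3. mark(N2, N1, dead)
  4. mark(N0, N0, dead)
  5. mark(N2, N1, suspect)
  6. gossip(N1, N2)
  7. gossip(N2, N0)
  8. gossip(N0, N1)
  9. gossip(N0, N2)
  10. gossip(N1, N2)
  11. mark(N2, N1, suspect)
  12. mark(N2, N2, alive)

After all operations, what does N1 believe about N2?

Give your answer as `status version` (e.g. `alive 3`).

Answer: dead 1

Derivation:
Op 1: N1 marks N2=dead -> (dead,v1)
Op 2: gossip N2<->N1 -> N2.N0=(alive,v0) N2.N1=(alive,v0) N2.N2=(dead,v1) | N1.N0=(alive,v0) N1.N1=(alive,v0) N1.N2=(dead,v1)
Op 3: N2 marks N1=dead -> (dead,v1)
Op 4: N0 marks N0=dead -> (dead,v1)
Op 5: N2 marks N1=suspect -> (suspect,v2)
Op 6: gossip N1<->N2 -> N1.N0=(alive,v0) N1.N1=(suspect,v2) N1.N2=(dead,v1) | N2.N0=(alive,v0) N2.N1=(suspect,v2) N2.N2=(dead,v1)
Op 7: gossip N2<->N0 -> N2.N0=(dead,v1) N2.N1=(suspect,v2) N2.N2=(dead,v1) | N0.N0=(dead,v1) N0.N1=(suspect,v2) N0.N2=(dead,v1)
Op 8: gossip N0<->N1 -> N0.N0=(dead,v1) N0.N1=(suspect,v2) N0.N2=(dead,v1) | N1.N0=(dead,v1) N1.N1=(suspect,v2) N1.N2=(dead,v1)
Op 9: gossip N0<->N2 -> N0.N0=(dead,v1) N0.N1=(suspect,v2) N0.N2=(dead,v1) | N2.N0=(dead,v1) N2.N1=(suspect,v2) N2.N2=(dead,v1)
Op 10: gossip N1<->N2 -> N1.N0=(dead,v1) N1.N1=(suspect,v2) N1.N2=(dead,v1) | N2.N0=(dead,v1) N2.N1=(suspect,v2) N2.N2=(dead,v1)
Op 11: N2 marks N1=suspect -> (suspect,v3)
Op 12: N2 marks N2=alive -> (alive,v2)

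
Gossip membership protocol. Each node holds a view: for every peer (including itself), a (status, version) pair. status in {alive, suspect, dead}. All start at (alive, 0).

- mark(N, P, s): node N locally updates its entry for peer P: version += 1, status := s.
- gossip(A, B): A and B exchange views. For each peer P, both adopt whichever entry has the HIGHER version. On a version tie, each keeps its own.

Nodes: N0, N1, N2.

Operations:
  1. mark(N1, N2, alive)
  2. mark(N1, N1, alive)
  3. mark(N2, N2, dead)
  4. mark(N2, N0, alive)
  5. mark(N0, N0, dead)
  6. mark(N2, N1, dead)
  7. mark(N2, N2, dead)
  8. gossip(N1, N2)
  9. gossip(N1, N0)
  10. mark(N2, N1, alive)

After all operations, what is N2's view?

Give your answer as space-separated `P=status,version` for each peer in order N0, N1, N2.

Answer: N0=alive,1 N1=alive,2 N2=dead,2

Derivation:
Op 1: N1 marks N2=alive -> (alive,v1)
Op 2: N1 marks N1=alive -> (alive,v1)
Op 3: N2 marks N2=dead -> (dead,v1)
Op 4: N2 marks N0=alive -> (alive,v1)
Op 5: N0 marks N0=dead -> (dead,v1)
Op 6: N2 marks N1=dead -> (dead,v1)
Op 7: N2 marks N2=dead -> (dead,v2)
Op 8: gossip N1<->N2 -> N1.N0=(alive,v1) N1.N1=(alive,v1) N1.N2=(dead,v2) | N2.N0=(alive,v1) N2.N1=(dead,v1) N2.N2=(dead,v2)
Op 9: gossip N1<->N0 -> N1.N0=(alive,v1) N1.N1=(alive,v1) N1.N2=(dead,v2) | N0.N0=(dead,v1) N0.N1=(alive,v1) N0.N2=(dead,v2)
Op 10: N2 marks N1=alive -> (alive,v2)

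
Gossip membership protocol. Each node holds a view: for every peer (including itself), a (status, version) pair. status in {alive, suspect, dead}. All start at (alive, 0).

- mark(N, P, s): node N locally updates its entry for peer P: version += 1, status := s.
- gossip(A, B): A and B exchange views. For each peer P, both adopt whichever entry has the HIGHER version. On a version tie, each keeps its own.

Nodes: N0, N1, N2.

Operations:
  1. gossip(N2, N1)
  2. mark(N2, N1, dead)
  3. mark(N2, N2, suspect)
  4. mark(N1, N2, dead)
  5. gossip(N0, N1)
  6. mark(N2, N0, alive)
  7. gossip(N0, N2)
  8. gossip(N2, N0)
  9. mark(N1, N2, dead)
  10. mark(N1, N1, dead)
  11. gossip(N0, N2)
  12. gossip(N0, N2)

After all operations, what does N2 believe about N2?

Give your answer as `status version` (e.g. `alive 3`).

Op 1: gossip N2<->N1 -> N2.N0=(alive,v0) N2.N1=(alive,v0) N2.N2=(alive,v0) | N1.N0=(alive,v0) N1.N1=(alive,v0) N1.N2=(alive,v0)
Op 2: N2 marks N1=dead -> (dead,v1)
Op 3: N2 marks N2=suspect -> (suspect,v1)
Op 4: N1 marks N2=dead -> (dead,v1)
Op 5: gossip N0<->N1 -> N0.N0=(alive,v0) N0.N1=(alive,v0) N0.N2=(dead,v1) | N1.N0=(alive,v0) N1.N1=(alive,v0) N1.N2=(dead,v1)
Op 6: N2 marks N0=alive -> (alive,v1)
Op 7: gossip N0<->N2 -> N0.N0=(alive,v1) N0.N1=(dead,v1) N0.N2=(dead,v1) | N2.N0=(alive,v1) N2.N1=(dead,v1) N2.N2=(suspect,v1)
Op 8: gossip N2<->N0 -> N2.N0=(alive,v1) N2.N1=(dead,v1) N2.N2=(suspect,v1) | N0.N0=(alive,v1) N0.N1=(dead,v1) N0.N2=(dead,v1)
Op 9: N1 marks N2=dead -> (dead,v2)
Op 10: N1 marks N1=dead -> (dead,v1)
Op 11: gossip N0<->N2 -> N0.N0=(alive,v1) N0.N1=(dead,v1) N0.N2=(dead,v1) | N2.N0=(alive,v1) N2.N1=(dead,v1) N2.N2=(suspect,v1)
Op 12: gossip N0<->N2 -> N0.N0=(alive,v1) N0.N1=(dead,v1) N0.N2=(dead,v1) | N2.N0=(alive,v1) N2.N1=(dead,v1) N2.N2=(suspect,v1)

Answer: suspect 1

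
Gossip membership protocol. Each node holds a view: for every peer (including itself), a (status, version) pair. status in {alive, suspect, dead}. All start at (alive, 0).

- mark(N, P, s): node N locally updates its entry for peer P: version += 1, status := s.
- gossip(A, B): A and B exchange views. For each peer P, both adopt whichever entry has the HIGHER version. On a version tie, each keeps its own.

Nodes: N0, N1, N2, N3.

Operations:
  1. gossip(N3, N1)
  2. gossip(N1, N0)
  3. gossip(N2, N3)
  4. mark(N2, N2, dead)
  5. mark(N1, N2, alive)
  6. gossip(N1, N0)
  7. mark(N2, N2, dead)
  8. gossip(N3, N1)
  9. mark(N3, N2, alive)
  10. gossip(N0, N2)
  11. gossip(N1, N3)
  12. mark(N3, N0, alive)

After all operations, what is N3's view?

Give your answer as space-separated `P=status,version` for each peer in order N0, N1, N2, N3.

Answer: N0=alive,1 N1=alive,0 N2=alive,2 N3=alive,0

Derivation:
Op 1: gossip N3<->N1 -> N3.N0=(alive,v0) N3.N1=(alive,v0) N3.N2=(alive,v0) N3.N3=(alive,v0) | N1.N0=(alive,v0) N1.N1=(alive,v0) N1.N2=(alive,v0) N1.N3=(alive,v0)
Op 2: gossip N1<->N0 -> N1.N0=(alive,v0) N1.N1=(alive,v0) N1.N2=(alive,v0) N1.N3=(alive,v0) | N0.N0=(alive,v0) N0.N1=(alive,v0) N0.N2=(alive,v0) N0.N3=(alive,v0)
Op 3: gossip N2<->N3 -> N2.N0=(alive,v0) N2.N1=(alive,v0) N2.N2=(alive,v0) N2.N3=(alive,v0) | N3.N0=(alive,v0) N3.N1=(alive,v0) N3.N2=(alive,v0) N3.N3=(alive,v0)
Op 4: N2 marks N2=dead -> (dead,v1)
Op 5: N1 marks N2=alive -> (alive,v1)
Op 6: gossip N1<->N0 -> N1.N0=(alive,v0) N1.N1=(alive,v0) N1.N2=(alive,v1) N1.N3=(alive,v0) | N0.N0=(alive,v0) N0.N1=(alive,v0) N0.N2=(alive,v1) N0.N3=(alive,v0)
Op 7: N2 marks N2=dead -> (dead,v2)
Op 8: gossip N3<->N1 -> N3.N0=(alive,v0) N3.N1=(alive,v0) N3.N2=(alive,v1) N3.N3=(alive,v0) | N1.N0=(alive,v0) N1.N1=(alive,v0) N1.N2=(alive,v1) N1.N3=(alive,v0)
Op 9: N3 marks N2=alive -> (alive,v2)
Op 10: gossip N0<->N2 -> N0.N0=(alive,v0) N0.N1=(alive,v0) N0.N2=(dead,v2) N0.N3=(alive,v0) | N2.N0=(alive,v0) N2.N1=(alive,v0) N2.N2=(dead,v2) N2.N3=(alive,v0)
Op 11: gossip N1<->N3 -> N1.N0=(alive,v0) N1.N1=(alive,v0) N1.N2=(alive,v2) N1.N3=(alive,v0) | N3.N0=(alive,v0) N3.N1=(alive,v0) N3.N2=(alive,v2) N3.N3=(alive,v0)
Op 12: N3 marks N0=alive -> (alive,v1)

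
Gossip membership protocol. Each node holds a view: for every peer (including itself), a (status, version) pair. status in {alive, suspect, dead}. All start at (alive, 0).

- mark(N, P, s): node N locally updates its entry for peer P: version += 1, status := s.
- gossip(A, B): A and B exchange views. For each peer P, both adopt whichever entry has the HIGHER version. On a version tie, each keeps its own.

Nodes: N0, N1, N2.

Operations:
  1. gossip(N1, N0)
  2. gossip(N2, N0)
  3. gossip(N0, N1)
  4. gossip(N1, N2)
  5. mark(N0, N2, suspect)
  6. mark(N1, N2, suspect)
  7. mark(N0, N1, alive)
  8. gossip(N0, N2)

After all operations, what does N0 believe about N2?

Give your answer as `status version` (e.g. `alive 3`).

Op 1: gossip N1<->N0 -> N1.N0=(alive,v0) N1.N1=(alive,v0) N1.N2=(alive,v0) | N0.N0=(alive,v0) N0.N1=(alive,v0) N0.N2=(alive,v0)
Op 2: gossip N2<->N0 -> N2.N0=(alive,v0) N2.N1=(alive,v0) N2.N2=(alive,v0) | N0.N0=(alive,v0) N0.N1=(alive,v0) N0.N2=(alive,v0)
Op 3: gossip N0<->N1 -> N0.N0=(alive,v0) N0.N1=(alive,v0) N0.N2=(alive,v0) | N1.N0=(alive,v0) N1.N1=(alive,v0) N1.N2=(alive,v0)
Op 4: gossip N1<->N2 -> N1.N0=(alive,v0) N1.N1=(alive,v0) N1.N2=(alive,v0) | N2.N0=(alive,v0) N2.N1=(alive,v0) N2.N2=(alive,v0)
Op 5: N0 marks N2=suspect -> (suspect,v1)
Op 6: N1 marks N2=suspect -> (suspect,v1)
Op 7: N0 marks N1=alive -> (alive,v1)
Op 8: gossip N0<->N2 -> N0.N0=(alive,v0) N0.N1=(alive,v1) N0.N2=(suspect,v1) | N2.N0=(alive,v0) N2.N1=(alive,v1) N2.N2=(suspect,v1)

Answer: suspect 1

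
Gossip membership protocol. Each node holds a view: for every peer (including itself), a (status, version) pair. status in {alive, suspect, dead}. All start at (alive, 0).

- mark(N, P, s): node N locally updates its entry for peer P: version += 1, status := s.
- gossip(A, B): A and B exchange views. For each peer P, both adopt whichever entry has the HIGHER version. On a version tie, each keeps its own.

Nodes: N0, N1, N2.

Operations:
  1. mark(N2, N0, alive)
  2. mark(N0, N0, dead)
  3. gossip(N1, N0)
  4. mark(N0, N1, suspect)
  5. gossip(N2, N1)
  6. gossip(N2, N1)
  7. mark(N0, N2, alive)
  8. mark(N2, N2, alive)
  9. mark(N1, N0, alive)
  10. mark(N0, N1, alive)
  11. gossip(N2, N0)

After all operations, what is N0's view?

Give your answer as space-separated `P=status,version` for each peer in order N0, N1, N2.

Op 1: N2 marks N0=alive -> (alive,v1)
Op 2: N0 marks N0=dead -> (dead,v1)
Op 3: gossip N1<->N0 -> N1.N0=(dead,v1) N1.N1=(alive,v0) N1.N2=(alive,v0) | N0.N0=(dead,v1) N0.N1=(alive,v0) N0.N2=(alive,v0)
Op 4: N0 marks N1=suspect -> (suspect,v1)
Op 5: gossip N2<->N1 -> N2.N0=(alive,v1) N2.N1=(alive,v0) N2.N2=(alive,v0) | N1.N0=(dead,v1) N1.N1=(alive,v0) N1.N2=(alive,v0)
Op 6: gossip N2<->N1 -> N2.N0=(alive,v1) N2.N1=(alive,v0) N2.N2=(alive,v0) | N1.N0=(dead,v1) N1.N1=(alive,v0) N1.N2=(alive,v0)
Op 7: N0 marks N2=alive -> (alive,v1)
Op 8: N2 marks N2=alive -> (alive,v1)
Op 9: N1 marks N0=alive -> (alive,v2)
Op 10: N0 marks N1=alive -> (alive,v2)
Op 11: gossip N2<->N0 -> N2.N0=(alive,v1) N2.N1=(alive,v2) N2.N2=(alive,v1) | N0.N0=(dead,v1) N0.N1=(alive,v2) N0.N2=(alive,v1)

Answer: N0=dead,1 N1=alive,2 N2=alive,1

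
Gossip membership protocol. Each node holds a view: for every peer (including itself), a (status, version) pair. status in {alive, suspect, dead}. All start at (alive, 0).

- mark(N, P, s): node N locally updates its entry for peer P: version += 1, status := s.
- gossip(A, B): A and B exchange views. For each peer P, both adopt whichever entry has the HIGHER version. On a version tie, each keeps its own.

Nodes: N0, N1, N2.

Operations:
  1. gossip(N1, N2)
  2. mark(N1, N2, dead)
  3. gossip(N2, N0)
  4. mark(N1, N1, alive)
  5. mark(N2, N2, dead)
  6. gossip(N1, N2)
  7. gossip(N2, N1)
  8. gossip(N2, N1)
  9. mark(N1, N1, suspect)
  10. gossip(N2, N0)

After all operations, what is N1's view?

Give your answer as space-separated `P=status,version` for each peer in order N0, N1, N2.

Op 1: gossip N1<->N2 -> N1.N0=(alive,v0) N1.N1=(alive,v0) N1.N2=(alive,v0) | N2.N0=(alive,v0) N2.N1=(alive,v0) N2.N2=(alive,v0)
Op 2: N1 marks N2=dead -> (dead,v1)
Op 3: gossip N2<->N0 -> N2.N0=(alive,v0) N2.N1=(alive,v0) N2.N2=(alive,v0) | N0.N0=(alive,v0) N0.N1=(alive,v0) N0.N2=(alive,v0)
Op 4: N1 marks N1=alive -> (alive,v1)
Op 5: N2 marks N2=dead -> (dead,v1)
Op 6: gossip N1<->N2 -> N1.N0=(alive,v0) N1.N1=(alive,v1) N1.N2=(dead,v1) | N2.N0=(alive,v0) N2.N1=(alive,v1) N2.N2=(dead,v1)
Op 7: gossip N2<->N1 -> N2.N0=(alive,v0) N2.N1=(alive,v1) N2.N2=(dead,v1) | N1.N0=(alive,v0) N1.N1=(alive,v1) N1.N2=(dead,v1)
Op 8: gossip N2<->N1 -> N2.N0=(alive,v0) N2.N1=(alive,v1) N2.N2=(dead,v1) | N1.N0=(alive,v0) N1.N1=(alive,v1) N1.N2=(dead,v1)
Op 9: N1 marks N1=suspect -> (suspect,v2)
Op 10: gossip N2<->N0 -> N2.N0=(alive,v0) N2.N1=(alive,v1) N2.N2=(dead,v1) | N0.N0=(alive,v0) N0.N1=(alive,v1) N0.N2=(dead,v1)

Answer: N0=alive,0 N1=suspect,2 N2=dead,1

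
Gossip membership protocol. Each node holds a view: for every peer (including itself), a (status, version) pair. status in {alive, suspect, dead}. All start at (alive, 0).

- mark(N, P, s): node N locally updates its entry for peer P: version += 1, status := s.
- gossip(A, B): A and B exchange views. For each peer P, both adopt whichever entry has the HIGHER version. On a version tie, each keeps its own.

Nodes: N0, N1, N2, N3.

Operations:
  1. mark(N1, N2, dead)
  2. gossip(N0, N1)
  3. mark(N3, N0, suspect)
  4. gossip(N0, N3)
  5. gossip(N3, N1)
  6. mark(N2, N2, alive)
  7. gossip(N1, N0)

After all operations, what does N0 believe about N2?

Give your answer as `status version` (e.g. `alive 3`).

Op 1: N1 marks N2=dead -> (dead,v1)
Op 2: gossip N0<->N1 -> N0.N0=(alive,v0) N0.N1=(alive,v0) N0.N2=(dead,v1) N0.N3=(alive,v0) | N1.N0=(alive,v0) N1.N1=(alive,v0) N1.N2=(dead,v1) N1.N3=(alive,v0)
Op 3: N3 marks N0=suspect -> (suspect,v1)
Op 4: gossip N0<->N3 -> N0.N0=(suspect,v1) N0.N1=(alive,v0) N0.N2=(dead,v1) N0.N3=(alive,v0) | N3.N0=(suspect,v1) N3.N1=(alive,v0) N3.N2=(dead,v1) N3.N3=(alive,v0)
Op 5: gossip N3<->N1 -> N3.N0=(suspect,v1) N3.N1=(alive,v0) N3.N2=(dead,v1) N3.N3=(alive,v0) | N1.N0=(suspect,v1) N1.N1=(alive,v0) N1.N2=(dead,v1) N1.N3=(alive,v0)
Op 6: N2 marks N2=alive -> (alive,v1)
Op 7: gossip N1<->N0 -> N1.N0=(suspect,v1) N1.N1=(alive,v0) N1.N2=(dead,v1) N1.N3=(alive,v0) | N0.N0=(suspect,v1) N0.N1=(alive,v0) N0.N2=(dead,v1) N0.N3=(alive,v0)

Answer: dead 1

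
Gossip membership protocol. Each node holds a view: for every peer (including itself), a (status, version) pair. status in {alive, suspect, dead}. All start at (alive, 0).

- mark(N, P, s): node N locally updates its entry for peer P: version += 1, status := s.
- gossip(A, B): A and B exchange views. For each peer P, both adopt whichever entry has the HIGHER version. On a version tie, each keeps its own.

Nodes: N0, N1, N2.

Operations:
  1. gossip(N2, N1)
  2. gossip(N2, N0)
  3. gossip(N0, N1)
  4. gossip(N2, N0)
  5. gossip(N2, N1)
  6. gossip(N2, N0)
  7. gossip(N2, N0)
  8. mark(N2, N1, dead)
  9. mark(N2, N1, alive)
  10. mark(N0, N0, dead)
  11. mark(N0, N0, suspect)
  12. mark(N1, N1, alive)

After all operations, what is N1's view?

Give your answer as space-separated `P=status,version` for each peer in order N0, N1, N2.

Op 1: gossip N2<->N1 -> N2.N0=(alive,v0) N2.N1=(alive,v0) N2.N2=(alive,v0) | N1.N0=(alive,v0) N1.N1=(alive,v0) N1.N2=(alive,v0)
Op 2: gossip N2<->N0 -> N2.N0=(alive,v0) N2.N1=(alive,v0) N2.N2=(alive,v0) | N0.N0=(alive,v0) N0.N1=(alive,v0) N0.N2=(alive,v0)
Op 3: gossip N0<->N1 -> N0.N0=(alive,v0) N0.N1=(alive,v0) N0.N2=(alive,v0) | N1.N0=(alive,v0) N1.N1=(alive,v0) N1.N2=(alive,v0)
Op 4: gossip N2<->N0 -> N2.N0=(alive,v0) N2.N1=(alive,v0) N2.N2=(alive,v0) | N0.N0=(alive,v0) N0.N1=(alive,v0) N0.N2=(alive,v0)
Op 5: gossip N2<->N1 -> N2.N0=(alive,v0) N2.N1=(alive,v0) N2.N2=(alive,v0) | N1.N0=(alive,v0) N1.N1=(alive,v0) N1.N2=(alive,v0)
Op 6: gossip N2<->N0 -> N2.N0=(alive,v0) N2.N1=(alive,v0) N2.N2=(alive,v0) | N0.N0=(alive,v0) N0.N1=(alive,v0) N0.N2=(alive,v0)
Op 7: gossip N2<->N0 -> N2.N0=(alive,v0) N2.N1=(alive,v0) N2.N2=(alive,v0) | N0.N0=(alive,v0) N0.N1=(alive,v0) N0.N2=(alive,v0)
Op 8: N2 marks N1=dead -> (dead,v1)
Op 9: N2 marks N1=alive -> (alive,v2)
Op 10: N0 marks N0=dead -> (dead,v1)
Op 11: N0 marks N0=suspect -> (suspect,v2)
Op 12: N1 marks N1=alive -> (alive,v1)

Answer: N0=alive,0 N1=alive,1 N2=alive,0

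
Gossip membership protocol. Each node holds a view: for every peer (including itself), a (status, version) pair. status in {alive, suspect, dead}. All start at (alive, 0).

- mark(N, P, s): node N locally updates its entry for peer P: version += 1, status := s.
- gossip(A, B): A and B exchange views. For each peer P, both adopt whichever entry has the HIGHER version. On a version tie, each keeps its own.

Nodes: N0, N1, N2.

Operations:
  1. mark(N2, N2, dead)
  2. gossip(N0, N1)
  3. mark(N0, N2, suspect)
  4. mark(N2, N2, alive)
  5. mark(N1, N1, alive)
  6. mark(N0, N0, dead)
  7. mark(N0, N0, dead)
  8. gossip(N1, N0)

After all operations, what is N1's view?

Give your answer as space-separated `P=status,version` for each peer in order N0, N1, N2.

Answer: N0=dead,2 N1=alive,1 N2=suspect,1

Derivation:
Op 1: N2 marks N2=dead -> (dead,v1)
Op 2: gossip N0<->N1 -> N0.N0=(alive,v0) N0.N1=(alive,v0) N0.N2=(alive,v0) | N1.N0=(alive,v0) N1.N1=(alive,v0) N1.N2=(alive,v0)
Op 3: N0 marks N2=suspect -> (suspect,v1)
Op 4: N2 marks N2=alive -> (alive,v2)
Op 5: N1 marks N1=alive -> (alive,v1)
Op 6: N0 marks N0=dead -> (dead,v1)
Op 7: N0 marks N0=dead -> (dead,v2)
Op 8: gossip N1<->N0 -> N1.N0=(dead,v2) N1.N1=(alive,v1) N1.N2=(suspect,v1) | N0.N0=(dead,v2) N0.N1=(alive,v1) N0.N2=(suspect,v1)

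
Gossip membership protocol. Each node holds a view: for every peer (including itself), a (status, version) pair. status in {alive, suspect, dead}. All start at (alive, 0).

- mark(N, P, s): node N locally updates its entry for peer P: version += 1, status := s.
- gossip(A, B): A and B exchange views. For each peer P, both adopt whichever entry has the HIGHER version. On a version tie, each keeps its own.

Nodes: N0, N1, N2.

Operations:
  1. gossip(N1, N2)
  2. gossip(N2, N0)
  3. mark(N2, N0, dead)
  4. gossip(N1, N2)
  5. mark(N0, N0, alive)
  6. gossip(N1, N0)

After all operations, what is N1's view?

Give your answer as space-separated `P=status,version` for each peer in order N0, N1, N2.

Answer: N0=dead,1 N1=alive,0 N2=alive,0

Derivation:
Op 1: gossip N1<->N2 -> N1.N0=(alive,v0) N1.N1=(alive,v0) N1.N2=(alive,v0) | N2.N0=(alive,v0) N2.N1=(alive,v0) N2.N2=(alive,v0)
Op 2: gossip N2<->N0 -> N2.N0=(alive,v0) N2.N1=(alive,v0) N2.N2=(alive,v0) | N0.N0=(alive,v0) N0.N1=(alive,v0) N0.N2=(alive,v0)
Op 3: N2 marks N0=dead -> (dead,v1)
Op 4: gossip N1<->N2 -> N1.N0=(dead,v1) N1.N1=(alive,v0) N1.N2=(alive,v0) | N2.N0=(dead,v1) N2.N1=(alive,v0) N2.N2=(alive,v0)
Op 5: N0 marks N0=alive -> (alive,v1)
Op 6: gossip N1<->N0 -> N1.N0=(dead,v1) N1.N1=(alive,v0) N1.N2=(alive,v0) | N0.N0=(alive,v1) N0.N1=(alive,v0) N0.N2=(alive,v0)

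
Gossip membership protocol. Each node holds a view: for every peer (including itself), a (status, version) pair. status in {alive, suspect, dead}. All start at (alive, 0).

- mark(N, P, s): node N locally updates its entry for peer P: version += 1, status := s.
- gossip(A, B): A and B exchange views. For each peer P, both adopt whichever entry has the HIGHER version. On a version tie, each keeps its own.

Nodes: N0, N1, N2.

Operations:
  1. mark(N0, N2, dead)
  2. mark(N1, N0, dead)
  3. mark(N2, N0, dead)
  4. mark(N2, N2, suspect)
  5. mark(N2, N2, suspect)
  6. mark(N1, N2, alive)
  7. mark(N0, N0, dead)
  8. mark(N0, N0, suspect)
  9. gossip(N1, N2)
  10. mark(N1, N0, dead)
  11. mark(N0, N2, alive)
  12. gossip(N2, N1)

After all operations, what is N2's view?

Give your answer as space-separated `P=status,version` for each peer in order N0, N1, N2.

Answer: N0=dead,2 N1=alive,0 N2=suspect,2

Derivation:
Op 1: N0 marks N2=dead -> (dead,v1)
Op 2: N1 marks N0=dead -> (dead,v1)
Op 3: N2 marks N0=dead -> (dead,v1)
Op 4: N2 marks N2=suspect -> (suspect,v1)
Op 5: N2 marks N2=suspect -> (suspect,v2)
Op 6: N1 marks N2=alive -> (alive,v1)
Op 7: N0 marks N0=dead -> (dead,v1)
Op 8: N0 marks N0=suspect -> (suspect,v2)
Op 9: gossip N1<->N2 -> N1.N0=(dead,v1) N1.N1=(alive,v0) N1.N2=(suspect,v2) | N2.N0=(dead,v1) N2.N1=(alive,v0) N2.N2=(suspect,v2)
Op 10: N1 marks N0=dead -> (dead,v2)
Op 11: N0 marks N2=alive -> (alive,v2)
Op 12: gossip N2<->N1 -> N2.N0=(dead,v2) N2.N1=(alive,v0) N2.N2=(suspect,v2) | N1.N0=(dead,v2) N1.N1=(alive,v0) N1.N2=(suspect,v2)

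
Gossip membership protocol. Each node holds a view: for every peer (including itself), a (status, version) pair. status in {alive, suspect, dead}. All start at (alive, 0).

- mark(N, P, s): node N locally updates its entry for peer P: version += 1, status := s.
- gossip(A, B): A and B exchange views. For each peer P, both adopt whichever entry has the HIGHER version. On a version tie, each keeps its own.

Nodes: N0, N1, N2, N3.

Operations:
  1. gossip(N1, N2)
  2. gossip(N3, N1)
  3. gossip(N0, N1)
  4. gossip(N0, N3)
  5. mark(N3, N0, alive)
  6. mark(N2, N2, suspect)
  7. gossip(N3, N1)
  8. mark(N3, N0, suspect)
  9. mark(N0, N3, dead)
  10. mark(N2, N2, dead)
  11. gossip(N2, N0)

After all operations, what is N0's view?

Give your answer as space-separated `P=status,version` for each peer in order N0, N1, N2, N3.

Op 1: gossip N1<->N2 -> N1.N0=(alive,v0) N1.N1=(alive,v0) N1.N2=(alive,v0) N1.N3=(alive,v0) | N2.N0=(alive,v0) N2.N1=(alive,v0) N2.N2=(alive,v0) N2.N3=(alive,v0)
Op 2: gossip N3<->N1 -> N3.N0=(alive,v0) N3.N1=(alive,v0) N3.N2=(alive,v0) N3.N3=(alive,v0) | N1.N0=(alive,v0) N1.N1=(alive,v0) N1.N2=(alive,v0) N1.N3=(alive,v0)
Op 3: gossip N0<->N1 -> N0.N0=(alive,v0) N0.N1=(alive,v0) N0.N2=(alive,v0) N0.N3=(alive,v0) | N1.N0=(alive,v0) N1.N1=(alive,v0) N1.N2=(alive,v0) N1.N3=(alive,v0)
Op 4: gossip N0<->N3 -> N0.N0=(alive,v0) N0.N1=(alive,v0) N0.N2=(alive,v0) N0.N3=(alive,v0) | N3.N0=(alive,v0) N3.N1=(alive,v0) N3.N2=(alive,v0) N3.N3=(alive,v0)
Op 5: N3 marks N0=alive -> (alive,v1)
Op 6: N2 marks N2=suspect -> (suspect,v1)
Op 7: gossip N3<->N1 -> N3.N0=(alive,v1) N3.N1=(alive,v0) N3.N2=(alive,v0) N3.N3=(alive,v0) | N1.N0=(alive,v1) N1.N1=(alive,v0) N1.N2=(alive,v0) N1.N3=(alive,v0)
Op 8: N3 marks N0=suspect -> (suspect,v2)
Op 9: N0 marks N3=dead -> (dead,v1)
Op 10: N2 marks N2=dead -> (dead,v2)
Op 11: gossip N2<->N0 -> N2.N0=(alive,v0) N2.N1=(alive,v0) N2.N2=(dead,v2) N2.N3=(dead,v1) | N0.N0=(alive,v0) N0.N1=(alive,v0) N0.N2=(dead,v2) N0.N3=(dead,v1)

Answer: N0=alive,0 N1=alive,0 N2=dead,2 N3=dead,1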